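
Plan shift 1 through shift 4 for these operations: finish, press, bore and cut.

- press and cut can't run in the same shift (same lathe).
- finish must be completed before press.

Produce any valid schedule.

bore=shift 1, press=shift 2, finish=shift 1, cut=shift 1

Checking: finish(shift 1) before press(shift 2); press(shift 2) != cut(shift 1).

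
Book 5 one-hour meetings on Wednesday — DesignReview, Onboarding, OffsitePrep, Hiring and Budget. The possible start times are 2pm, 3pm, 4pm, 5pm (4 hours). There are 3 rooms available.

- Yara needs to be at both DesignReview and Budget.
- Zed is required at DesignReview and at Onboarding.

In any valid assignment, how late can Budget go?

5pm

Budget at 5pm is achievable: OffsitePrep=2pm, Hiring=2pm, Budget=5pm, DesignReview=2pm, Onboarding=3pm.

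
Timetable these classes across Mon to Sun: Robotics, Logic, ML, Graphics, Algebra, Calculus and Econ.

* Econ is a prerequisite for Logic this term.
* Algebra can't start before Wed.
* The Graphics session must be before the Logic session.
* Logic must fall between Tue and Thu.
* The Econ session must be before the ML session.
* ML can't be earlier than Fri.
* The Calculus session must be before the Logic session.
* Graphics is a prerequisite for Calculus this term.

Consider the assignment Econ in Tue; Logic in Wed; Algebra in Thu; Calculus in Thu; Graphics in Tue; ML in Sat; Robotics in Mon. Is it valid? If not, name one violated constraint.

No. The Calculus session must be before the Logic session is not satisfied.

The Calculus session must be before the Logic session — violated.
Graphics is a prerequisite for Calculus this term — holds.
The Graphics session must be before the Logic session — holds.
Econ is a prerequisite for Logic this term — holds.
Logic must fall between Tue and Thu — holds.
ML can't be earlier than Fri — holds.
Algebra can't start before Wed — holds.
The Econ session must be before the ML session — holds.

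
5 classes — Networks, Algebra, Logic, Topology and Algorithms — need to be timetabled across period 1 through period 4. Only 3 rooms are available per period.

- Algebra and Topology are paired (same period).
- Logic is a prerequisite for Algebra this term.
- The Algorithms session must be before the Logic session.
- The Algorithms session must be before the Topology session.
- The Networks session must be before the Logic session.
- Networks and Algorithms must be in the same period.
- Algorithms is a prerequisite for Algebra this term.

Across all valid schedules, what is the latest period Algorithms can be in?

period 2

Downstream work caps Algorithms at period 2.
Algorithms at period 2 is achievable: Networks -> period 2, Topology -> period 4, Algorithms -> period 2, Algebra -> period 4, Logic -> period 3.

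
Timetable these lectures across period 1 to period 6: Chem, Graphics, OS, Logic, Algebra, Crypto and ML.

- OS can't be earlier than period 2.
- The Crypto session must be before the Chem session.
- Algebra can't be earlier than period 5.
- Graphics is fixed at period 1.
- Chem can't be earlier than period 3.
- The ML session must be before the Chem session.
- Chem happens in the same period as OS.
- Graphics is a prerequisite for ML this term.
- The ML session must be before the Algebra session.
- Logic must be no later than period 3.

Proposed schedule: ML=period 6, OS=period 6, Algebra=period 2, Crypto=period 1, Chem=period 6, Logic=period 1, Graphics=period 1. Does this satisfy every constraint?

No. The ML session must be before the Algebra session is not satisfied.

Chem happens in the same period as OS — holds.
The Crypto session must be before the Chem session — holds.
Graphics is fixed at period 1 — holds.
Algebra can't be earlier than period 5 — violated.
OS can't be earlier than period 2 — holds.
Graphics is a prerequisite for ML this term — holds.
Logic must be no later than period 3 — holds.
The ML session must be before the Algebra session — violated.
Chem can't be earlier than period 3 — holds.
The ML session must be before the Chem session — violated.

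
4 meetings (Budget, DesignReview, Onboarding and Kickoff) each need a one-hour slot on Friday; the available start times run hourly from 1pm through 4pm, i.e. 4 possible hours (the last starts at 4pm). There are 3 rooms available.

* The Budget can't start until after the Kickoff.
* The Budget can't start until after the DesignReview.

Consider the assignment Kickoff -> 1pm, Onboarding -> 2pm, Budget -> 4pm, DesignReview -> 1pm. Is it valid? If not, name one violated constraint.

Yes

There are 3 rooms available — holds.
The Budget can't start until after the DesignReview — holds.
The Budget can't start until after the Kickoff — holds.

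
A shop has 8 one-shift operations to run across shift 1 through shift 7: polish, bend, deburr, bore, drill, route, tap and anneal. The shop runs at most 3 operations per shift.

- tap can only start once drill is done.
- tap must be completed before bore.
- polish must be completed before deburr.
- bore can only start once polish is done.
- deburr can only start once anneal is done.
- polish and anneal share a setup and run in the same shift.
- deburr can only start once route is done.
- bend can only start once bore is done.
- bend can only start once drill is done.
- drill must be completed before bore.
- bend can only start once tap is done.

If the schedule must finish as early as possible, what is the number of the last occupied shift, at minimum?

The precedence chain requires at least 4 distinct shifts.
With at most 3 per shift and 8 operations, at least 3 shifts are needed.
4 works (last occupied shift: shift 4): for example drill in shift 1; bore in shift 3; bend in shift 4; anneal in shift 1; route in shift 2; tap in shift 2; deburr in shift 3; polish in shift 1.

4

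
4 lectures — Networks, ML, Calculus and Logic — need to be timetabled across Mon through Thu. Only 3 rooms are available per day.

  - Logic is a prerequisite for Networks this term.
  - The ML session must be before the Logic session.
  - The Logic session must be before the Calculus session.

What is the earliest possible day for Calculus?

Wed

Precedence pushes Calculus to at least Wed.
Calculus at Wed is achievable: Logic in Tue; ML in Mon; Calculus in Wed; Networks in Wed.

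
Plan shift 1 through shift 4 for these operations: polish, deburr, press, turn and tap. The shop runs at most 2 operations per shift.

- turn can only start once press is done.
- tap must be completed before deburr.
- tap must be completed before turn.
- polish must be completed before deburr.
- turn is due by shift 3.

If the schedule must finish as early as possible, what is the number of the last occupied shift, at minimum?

The precedence chain requires at least 2 distinct shifts.
With at most 2 per shift and 5 operations, at least 3 shifts are needed.
3 works (last occupied shift: shift 3): for example tap in shift 1, polish in shift 1, deburr in shift 2, press in shift 2, turn in shift 3.

shift 3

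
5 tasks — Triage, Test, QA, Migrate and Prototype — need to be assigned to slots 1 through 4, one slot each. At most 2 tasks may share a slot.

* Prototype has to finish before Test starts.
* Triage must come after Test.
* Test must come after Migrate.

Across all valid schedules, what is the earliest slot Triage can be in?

3

Precedence pushes Triage to at least 3.
Triage at 3 is achievable: Test=2, Migrate=1, Prototype=1, Triage=3, QA=2.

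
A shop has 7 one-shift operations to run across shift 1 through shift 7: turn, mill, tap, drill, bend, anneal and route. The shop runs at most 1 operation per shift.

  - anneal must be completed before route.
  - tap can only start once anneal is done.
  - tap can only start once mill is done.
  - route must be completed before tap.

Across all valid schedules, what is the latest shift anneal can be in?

Downstream work caps anneal at shift 5.
anneal at shift 5 is achievable: bend in shift 4; drill in shift 3; anneal in shift 5; tap in shift 7; turn in shift 2; route in shift 6; mill in shift 1.

shift 5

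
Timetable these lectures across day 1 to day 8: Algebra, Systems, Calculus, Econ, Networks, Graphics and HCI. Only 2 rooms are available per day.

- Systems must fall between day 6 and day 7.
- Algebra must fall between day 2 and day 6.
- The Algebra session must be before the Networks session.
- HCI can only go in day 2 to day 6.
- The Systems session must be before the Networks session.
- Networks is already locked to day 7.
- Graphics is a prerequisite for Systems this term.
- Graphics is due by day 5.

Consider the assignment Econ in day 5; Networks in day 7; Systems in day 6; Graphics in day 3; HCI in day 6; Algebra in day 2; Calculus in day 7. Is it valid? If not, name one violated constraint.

Yes

Networks is already locked to day 7 — holds.
The Systems session must be before the Networks session — holds.
Graphics is due by day 5 — holds.
Only 2 rooms are available per day — holds.
The Algebra session must be before the Networks session — holds.
HCI can only go in day 2 to day 6 — holds.
Algebra must fall between day 2 and day 6 — holds.
Graphics is a prerequisite for Systems this term — holds.
Systems must fall between day 6 and day 7 — holds.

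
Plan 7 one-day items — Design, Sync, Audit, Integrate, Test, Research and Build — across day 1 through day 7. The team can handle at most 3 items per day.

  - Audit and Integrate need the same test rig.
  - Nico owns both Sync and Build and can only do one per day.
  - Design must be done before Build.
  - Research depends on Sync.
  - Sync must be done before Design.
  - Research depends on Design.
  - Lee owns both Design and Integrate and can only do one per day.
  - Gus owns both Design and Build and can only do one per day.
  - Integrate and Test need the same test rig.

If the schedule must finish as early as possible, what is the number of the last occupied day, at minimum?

3

The precedence chain requires at least 3 distinct days.
With at most 3 per day and 7 tasks, at least 3 days are needed.
3 works (last occupied day: day 3): for example Build -> day 3, Test -> day 1, Sync -> day 1, Integrate -> day 3, Research -> day 3, Audit -> day 1, Design -> day 2.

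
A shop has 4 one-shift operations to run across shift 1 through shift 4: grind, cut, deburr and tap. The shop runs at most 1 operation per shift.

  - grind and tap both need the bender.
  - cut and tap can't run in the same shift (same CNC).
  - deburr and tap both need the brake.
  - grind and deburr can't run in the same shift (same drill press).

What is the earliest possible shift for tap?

tap at shift 1 is achievable: grind -> shift 2, tap -> shift 1, deburr -> shift 4, cut -> shift 3.

shift 1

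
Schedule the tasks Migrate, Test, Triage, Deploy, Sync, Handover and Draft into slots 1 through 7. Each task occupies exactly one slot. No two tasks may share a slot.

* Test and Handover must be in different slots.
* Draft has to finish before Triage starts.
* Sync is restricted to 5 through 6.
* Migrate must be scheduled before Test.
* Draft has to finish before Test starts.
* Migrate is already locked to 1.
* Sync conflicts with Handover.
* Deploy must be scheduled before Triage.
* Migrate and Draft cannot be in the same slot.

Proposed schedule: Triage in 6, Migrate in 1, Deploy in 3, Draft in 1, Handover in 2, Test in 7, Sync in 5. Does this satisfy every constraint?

Draft has to finish before Triage starts — holds.
Sync conflicts with Handover — holds.
Test and Handover must be in different slots — holds.
Sync is restricted to 5 through 6 — holds.
Migrate must be scheduled before Test — holds.
Migrate and Draft cannot be in the same slot — violated.
Draft has to finish before Test starts — holds.
No two tasks may share a slot — violated.
Migrate is already locked to 1 — holds.
Deploy must be scheduled before Triage — holds.

No — it violates: No two tasks may share a slot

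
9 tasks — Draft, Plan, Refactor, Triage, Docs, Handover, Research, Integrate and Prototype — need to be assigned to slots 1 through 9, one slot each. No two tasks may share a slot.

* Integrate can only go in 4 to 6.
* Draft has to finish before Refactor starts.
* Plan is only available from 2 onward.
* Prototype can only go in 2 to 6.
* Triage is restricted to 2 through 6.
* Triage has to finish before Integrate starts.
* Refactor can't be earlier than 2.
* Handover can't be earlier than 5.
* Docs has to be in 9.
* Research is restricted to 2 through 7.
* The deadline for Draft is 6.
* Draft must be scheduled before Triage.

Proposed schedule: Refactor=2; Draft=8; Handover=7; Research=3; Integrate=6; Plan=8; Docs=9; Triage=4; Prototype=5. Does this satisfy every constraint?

Handover can't be earlier than 5 — holds.
Refactor can't be earlier than 2 — holds.
No two tasks may share a slot — violated.
The deadline for Draft is 6 — violated.
Triage is restricted to 2 through 6 — holds.
Draft must be scheduled before Triage — violated.
Research is restricted to 2 through 7 — holds.
Plan is only available from 2 onward — holds.
Triage has to finish before Integrate starts — holds.
Docs has to be in 9 — holds.
Integrate can only go in 4 to 6 — holds.
Prototype can only go in 2 to 6 — holds.
Draft has to finish before Refactor starts — violated.

Invalid. The deadline for Draft is 6.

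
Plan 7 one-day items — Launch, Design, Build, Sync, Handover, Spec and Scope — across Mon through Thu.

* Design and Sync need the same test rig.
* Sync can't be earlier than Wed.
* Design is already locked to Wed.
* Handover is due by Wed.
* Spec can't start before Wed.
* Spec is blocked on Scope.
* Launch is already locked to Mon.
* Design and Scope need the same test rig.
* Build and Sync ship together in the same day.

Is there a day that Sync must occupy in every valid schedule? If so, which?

Sync's window is Wed–Thu.
Design is fixed at Wed, and Sync can't share a day with Design.
So Sync must be Thu.

Thu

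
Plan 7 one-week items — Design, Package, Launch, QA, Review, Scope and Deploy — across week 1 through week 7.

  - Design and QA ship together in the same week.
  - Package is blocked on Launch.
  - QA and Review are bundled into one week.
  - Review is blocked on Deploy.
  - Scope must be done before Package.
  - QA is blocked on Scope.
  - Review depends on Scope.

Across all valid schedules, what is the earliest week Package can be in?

week 2

Precedence pushes Package to at least week 2.
Package at week 2 is achievable: Deploy=week 1, Package=week 2, Scope=week 1, Review=week 2, QA=week 2, Launch=week 1, Design=week 2.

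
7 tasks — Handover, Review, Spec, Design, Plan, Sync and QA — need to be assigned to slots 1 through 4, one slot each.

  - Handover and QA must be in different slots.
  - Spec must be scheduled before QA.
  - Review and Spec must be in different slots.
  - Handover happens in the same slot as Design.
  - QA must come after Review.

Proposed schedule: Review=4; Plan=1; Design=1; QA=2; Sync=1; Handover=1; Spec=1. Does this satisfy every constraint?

Invalid. QA must come after Review.

QA must come after Review — violated.
Review and Spec must be in different slots — holds.
Handover happens in the same slot as Design — holds.
Handover and QA must be in different slots — holds.
Spec must be scheduled before QA — holds.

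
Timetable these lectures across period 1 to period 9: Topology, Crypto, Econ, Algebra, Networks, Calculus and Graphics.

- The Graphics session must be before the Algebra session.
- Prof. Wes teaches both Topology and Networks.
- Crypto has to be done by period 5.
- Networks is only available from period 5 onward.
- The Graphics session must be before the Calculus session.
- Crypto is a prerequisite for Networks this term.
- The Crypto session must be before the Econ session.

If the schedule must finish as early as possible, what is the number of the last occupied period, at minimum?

period 5

The precedence chain requires at least 2 distinct periods.
Networks can't be placed before period 5, so the schedule must run through at least period 5.
5 works (last occupied period: period 5): for example Topology -> period 1, Crypto -> period 1, Algebra -> period 2, Calculus -> period 2, Graphics -> period 1, Networks -> period 5, Econ -> period 2.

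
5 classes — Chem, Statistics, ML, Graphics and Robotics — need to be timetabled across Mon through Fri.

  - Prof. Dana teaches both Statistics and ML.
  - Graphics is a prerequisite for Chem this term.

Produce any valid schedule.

Chem=Tue, Statistics=Mon, ML=Tue, Graphics=Mon, Robotics=Mon

Checking: Graphics(Mon) before Chem(Tue); Statistics(Mon) != ML(Tue).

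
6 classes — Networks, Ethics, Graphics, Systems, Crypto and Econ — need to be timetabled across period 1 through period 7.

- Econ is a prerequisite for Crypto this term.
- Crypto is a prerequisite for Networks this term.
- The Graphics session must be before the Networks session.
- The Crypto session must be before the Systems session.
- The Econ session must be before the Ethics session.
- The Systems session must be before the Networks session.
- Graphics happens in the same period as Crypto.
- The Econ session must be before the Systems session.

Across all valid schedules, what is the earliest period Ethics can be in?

Precedence pushes Ethics to at least period 2.
Ethics at period 2 is achievable: Systems=period 3; Ethics=period 2; Networks=period 4; Graphics=period 2; Econ=period 1; Crypto=period 2.

period 2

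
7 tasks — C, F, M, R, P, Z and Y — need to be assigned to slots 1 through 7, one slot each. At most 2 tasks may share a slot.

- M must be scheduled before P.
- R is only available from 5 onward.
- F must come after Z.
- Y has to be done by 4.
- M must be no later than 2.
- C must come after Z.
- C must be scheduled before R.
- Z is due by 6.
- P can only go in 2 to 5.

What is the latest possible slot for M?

2

M's own window allows nothing later than 2.
M at 2 is achievable: C -> 2; F -> 3; R -> 5; M -> 2; P -> 3; Y -> 1; Z -> 1.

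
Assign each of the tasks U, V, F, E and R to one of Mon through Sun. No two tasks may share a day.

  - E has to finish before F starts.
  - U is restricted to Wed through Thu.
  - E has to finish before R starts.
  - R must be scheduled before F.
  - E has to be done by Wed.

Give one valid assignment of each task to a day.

U in Wed; V in Fri; E in Mon; F in Thu; R in Tue

Checking: R(Tue) before F(Thu); E(Mon) before R(Tue); E(Mon) before F(Thu); U=Wed in [Wed,Thu]; E=Mon in [Mon,Wed]; max 1 per day (cap 1).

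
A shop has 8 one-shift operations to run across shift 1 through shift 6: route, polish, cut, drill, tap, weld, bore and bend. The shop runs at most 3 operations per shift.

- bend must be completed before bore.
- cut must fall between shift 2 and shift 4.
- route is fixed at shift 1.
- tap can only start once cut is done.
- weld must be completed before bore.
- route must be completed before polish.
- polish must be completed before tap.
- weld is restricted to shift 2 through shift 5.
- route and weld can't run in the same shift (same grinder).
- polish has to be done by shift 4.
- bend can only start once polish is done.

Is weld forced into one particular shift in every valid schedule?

No

weld can be shift 2 (e.g. drill -> shift 1; cut -> shift 2; tap -> shift 3; weld -> shift 2; bore -> shift 4; route -> shift 1; polish -> shift 2; bend -> shift 3) or shift 3 (e.g. polish -> shift 2; route -> shift 1; drill -> shift 1; bore -> shift 4; weld -> shift 3; bend -> shift 3; tap -> shift 3; cut -> shift 2).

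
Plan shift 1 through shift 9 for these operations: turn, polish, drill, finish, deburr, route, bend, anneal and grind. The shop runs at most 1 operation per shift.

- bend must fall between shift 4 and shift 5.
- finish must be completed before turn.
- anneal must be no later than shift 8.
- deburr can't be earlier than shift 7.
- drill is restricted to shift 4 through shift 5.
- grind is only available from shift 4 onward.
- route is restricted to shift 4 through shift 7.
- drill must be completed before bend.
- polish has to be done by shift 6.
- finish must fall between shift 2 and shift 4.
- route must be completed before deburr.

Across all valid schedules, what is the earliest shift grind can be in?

Grind is available from shift 4.
grind at shift 6 is achievable: finish=shift 2, anneal=shift 3, bend=shift 5, turn=shift 9, grind=shift 6, polish=shift 1, deburr=shift 8, drill=shift 4, route=shift 7.
Nothing earlier works — the capacity limit rule out every shift before shift 6.

shift 6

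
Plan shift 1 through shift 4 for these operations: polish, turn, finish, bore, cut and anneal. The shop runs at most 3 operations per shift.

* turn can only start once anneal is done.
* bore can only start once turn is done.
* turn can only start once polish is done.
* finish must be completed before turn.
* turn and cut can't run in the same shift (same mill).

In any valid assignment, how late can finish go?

Downstream work caps finish at shift 2.
finish at shift 2 is achievable: polish in shift 1, anneal in shift 1, finish in shift 2, bore in shift 4, cut in shift 1, turn in shift 3.

shift 2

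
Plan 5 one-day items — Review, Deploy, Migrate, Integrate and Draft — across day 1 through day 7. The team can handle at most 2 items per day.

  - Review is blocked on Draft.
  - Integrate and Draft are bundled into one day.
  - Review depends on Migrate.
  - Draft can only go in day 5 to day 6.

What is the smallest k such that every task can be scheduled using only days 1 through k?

The precedence chain requires at least 2 distinct days.
With at most 2 per day and 5 tasks, at least 3 days are needed.
Propagating the time windows through the other constraints, Review can't land before day 6, so the schedule must run through at least day 6.
6 works (last occupied day: day 6): for example Deploy=day 1, Integrate=day 5, Review=day 6, Migrate=day 1, Draft=day 5.

6 days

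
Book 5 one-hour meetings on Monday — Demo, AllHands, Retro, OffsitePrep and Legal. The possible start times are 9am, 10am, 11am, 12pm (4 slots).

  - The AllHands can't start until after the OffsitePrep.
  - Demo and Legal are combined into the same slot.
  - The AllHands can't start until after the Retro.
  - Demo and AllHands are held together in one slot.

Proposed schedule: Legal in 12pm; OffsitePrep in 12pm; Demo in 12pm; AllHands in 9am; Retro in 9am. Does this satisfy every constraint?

No. The AllHands can't start until after the OffsitePrep is not satisfied.

The AllHands can't start until after the Retro — violated.
Demo and Legal are combined into the same slot — holds.
The AllHands can't start until after the OffsitePrep — violated.
Demo and AllHands are held together in one slot — violated.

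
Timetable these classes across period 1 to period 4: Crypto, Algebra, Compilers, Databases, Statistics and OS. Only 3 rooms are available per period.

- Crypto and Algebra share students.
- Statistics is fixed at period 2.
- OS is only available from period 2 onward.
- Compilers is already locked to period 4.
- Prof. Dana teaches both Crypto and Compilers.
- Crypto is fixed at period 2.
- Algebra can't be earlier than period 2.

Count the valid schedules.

21

Splitting on Algebra: it can be period 3 (11), period 4 (10). Listing each branch's schedules as (Crypto, Compilers, Databases, Statistics, OS) by period number:
Algebra=period 3: (2,4,1,2,2) (2,4,1,2,3) (2,4,1,2,4) (2,4,2,2,3) (2,4,2,2,4) (2,4,3,2,2) (2,4,3,2,3) (2,4,3,2,4) (2,4,4,2,2) (2,4,4,2,3) (2,4,4,2,4) — 11.
Algebra=period 4: (2,4,1,2,2) (2,4,1,2,3) (2,4,1,2,4) (2,4,2,2,3) (2,4,2,2,4) (2,4,3,2,2) (2,4,3,2,3) (2,4,3,2,4) (2,4,4,2,2) (2,4,4,2,3) — 10.
Summing: 11 + 10 = 21.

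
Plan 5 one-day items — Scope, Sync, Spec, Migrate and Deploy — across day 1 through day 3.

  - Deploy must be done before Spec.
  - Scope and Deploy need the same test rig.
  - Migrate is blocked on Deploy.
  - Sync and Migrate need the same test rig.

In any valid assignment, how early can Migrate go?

Precedence pushes Migrate to at least day 2.
Migrate at day 2 is achievable: Sync=day 1; Scope=day 2; Spec=day 2; Migrate=day 2; Deploy=day 1.

day 2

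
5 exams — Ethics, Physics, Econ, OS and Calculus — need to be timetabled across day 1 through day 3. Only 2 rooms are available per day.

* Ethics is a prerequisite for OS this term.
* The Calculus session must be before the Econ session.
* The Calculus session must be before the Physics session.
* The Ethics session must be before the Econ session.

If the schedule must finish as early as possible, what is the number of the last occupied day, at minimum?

day 3

The precedence chain requires at least 2 distinct days.
With at most 2 per day and 5 exams, at least 3 days are needed.
3 works (last occupied day: day 3): for example Physics -> day 2, Calculus -> day 1, Ethics -> day 1, OS -> day 3, Econ -> day 2.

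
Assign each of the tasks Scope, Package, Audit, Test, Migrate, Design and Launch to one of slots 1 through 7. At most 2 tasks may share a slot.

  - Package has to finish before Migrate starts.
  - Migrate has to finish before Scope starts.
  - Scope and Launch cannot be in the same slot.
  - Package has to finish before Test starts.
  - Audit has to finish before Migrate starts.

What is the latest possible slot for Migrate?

Precedence pushes Migrate to at least 2; downstream work caps Migrate at 6.
Migrate at 6 is achievable: Design in 2; Launch in 3; Scope in 7; Test in 2; Migrate in 6; Audit in 1; Package in 1.

6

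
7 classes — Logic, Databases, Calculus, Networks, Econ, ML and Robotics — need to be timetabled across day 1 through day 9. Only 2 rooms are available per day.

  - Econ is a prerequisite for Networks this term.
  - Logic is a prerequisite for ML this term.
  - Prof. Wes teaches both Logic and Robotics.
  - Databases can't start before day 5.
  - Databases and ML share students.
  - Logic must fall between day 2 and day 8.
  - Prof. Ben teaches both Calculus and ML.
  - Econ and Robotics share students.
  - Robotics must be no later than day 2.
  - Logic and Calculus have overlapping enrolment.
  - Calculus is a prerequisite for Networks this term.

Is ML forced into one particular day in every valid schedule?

No

ML can be day 3 (e.g. Databases=day 5, ML=day 3, Logic=day 2, Econ=day 2, Calculus=day 1, Networks=day 3, Robotics=day 1) or day 4 (e.g. Calculus -> day 1, Robotics -> day 1, Databases -> day 5, Networks -> day 3, ML -> day 4, Econ -> day 2, Logic -> day 2).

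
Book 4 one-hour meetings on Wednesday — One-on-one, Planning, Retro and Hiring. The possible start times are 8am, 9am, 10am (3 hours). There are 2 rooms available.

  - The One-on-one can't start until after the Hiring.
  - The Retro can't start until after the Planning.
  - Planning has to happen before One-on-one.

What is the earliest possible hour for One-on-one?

Precedence pushes One-on-one to at least 9am.
One-on-one at 9am is achievable: Retro in 9am; One-on-one in 9am; Planning in 8am; Hiring in 8am.

9am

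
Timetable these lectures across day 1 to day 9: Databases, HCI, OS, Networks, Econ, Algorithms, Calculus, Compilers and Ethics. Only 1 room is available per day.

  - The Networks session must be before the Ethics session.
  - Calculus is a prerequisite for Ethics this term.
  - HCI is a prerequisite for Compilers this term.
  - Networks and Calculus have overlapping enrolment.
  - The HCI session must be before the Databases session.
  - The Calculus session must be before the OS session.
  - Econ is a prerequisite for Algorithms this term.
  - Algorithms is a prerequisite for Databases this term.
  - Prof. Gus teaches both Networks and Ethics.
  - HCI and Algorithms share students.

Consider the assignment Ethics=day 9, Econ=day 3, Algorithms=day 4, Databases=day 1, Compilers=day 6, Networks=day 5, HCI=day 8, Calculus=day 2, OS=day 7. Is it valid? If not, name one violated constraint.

Algorithms is a prerequisite for Databases this term — violated.
The HCI session must be before the Databases session — violated.
Networks and Calculus have overlapping enrolment — holds.
Only 1 room is available per day — holds.
HCI is a prerequisite for Compilers this term — violated.
Calculus is a prerequisite for Ethics this term — holds.
HCI and Algorithms share students — holds.
The Networks session must be before the Ethics session — holds.
The Calculus session must be before the OS session — holds.
Econ is a prerequisite for Algorithms this term — holds.
Prof. Gus teaches both Networks and Ethics — holds.

No. The HCI session must be before the Databases session is not satisfied.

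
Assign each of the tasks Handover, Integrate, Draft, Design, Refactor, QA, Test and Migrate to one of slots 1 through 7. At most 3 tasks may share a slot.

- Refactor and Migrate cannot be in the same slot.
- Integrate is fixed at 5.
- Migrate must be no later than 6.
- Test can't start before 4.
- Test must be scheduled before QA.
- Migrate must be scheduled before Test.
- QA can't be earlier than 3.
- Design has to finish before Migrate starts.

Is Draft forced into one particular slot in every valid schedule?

Draft can be 1 (e.g. Migrate in 2, Handover in 1, Design in 1, Test in 4, Integrate in 5, Refactor in 3, Draft in 1, QA in 5) or 2 (e.g. Handover in 1; QA in 5; Test in 4; Migrate in 2; Refactor in 1; Design in 1; Integrate in 5; Draft in 2).

No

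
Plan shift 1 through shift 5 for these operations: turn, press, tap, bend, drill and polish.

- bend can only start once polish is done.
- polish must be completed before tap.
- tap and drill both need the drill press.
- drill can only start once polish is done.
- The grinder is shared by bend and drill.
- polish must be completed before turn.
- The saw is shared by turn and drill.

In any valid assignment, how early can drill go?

Precedence pushes drill to at least shift 2.
drill at shift 2 is achievable: tap in shift 3, drill in shift 2, turn in shift 3, bend in shift 3, polish in shift 1, press in shift 1.

shift 2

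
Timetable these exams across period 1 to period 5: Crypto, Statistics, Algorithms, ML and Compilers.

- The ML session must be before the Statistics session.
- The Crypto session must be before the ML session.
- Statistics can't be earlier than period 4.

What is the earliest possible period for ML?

Precedence pushes ML to at least period 2; downstream work caps ML at period 4.
ML at period 2 is achievable: ML=period 2; Statistics=period 4; Algorithms=period 1; Crypto=period 1; Compilers=period 1.

period 2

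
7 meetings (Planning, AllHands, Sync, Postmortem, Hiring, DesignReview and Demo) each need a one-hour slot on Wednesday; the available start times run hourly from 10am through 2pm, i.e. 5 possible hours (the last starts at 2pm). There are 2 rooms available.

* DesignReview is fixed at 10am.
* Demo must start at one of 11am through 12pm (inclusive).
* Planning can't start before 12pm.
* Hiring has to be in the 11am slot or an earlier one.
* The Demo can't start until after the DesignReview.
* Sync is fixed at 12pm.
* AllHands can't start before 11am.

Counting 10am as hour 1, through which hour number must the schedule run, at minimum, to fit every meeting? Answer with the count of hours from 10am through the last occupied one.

The precedence chain requires at least 2 distinct hours.
With at most 2 per hour and 7 meetings, at least 4 hours are needed.
Planning can't be placed before 12pm — that is hour 3 counting from 10am — so the schedule must run through at least 3 hours.
4 works (last occupied hour: 1pm): for example Sync in 12pm; AllHands in 11am; Demo in 11am; Hiring in 10am; Planning in 12pm; DesignReview in 10am; Postmortem in 1pm.

4 hours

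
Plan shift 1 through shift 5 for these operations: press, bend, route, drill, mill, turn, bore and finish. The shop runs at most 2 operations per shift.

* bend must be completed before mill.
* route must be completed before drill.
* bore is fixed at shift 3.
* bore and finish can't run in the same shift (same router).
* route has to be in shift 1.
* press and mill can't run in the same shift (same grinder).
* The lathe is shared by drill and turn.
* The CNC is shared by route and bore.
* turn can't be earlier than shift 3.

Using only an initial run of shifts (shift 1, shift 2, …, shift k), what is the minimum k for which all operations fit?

The precedence chain requires at least 2 distinct shifts.
With at most 2 per shift and 8 operations, at least 4 shifts are needed.
turn can't be placed before shift 3, so the schedule must run through at least shift 3.
4 works (last occupied shift: shift 4): for example finish in shift 4, route in shift 1, press in shift 4, bend in shift 1, bore in shift 3, drill in shift 2, mill in shift 2, turn in shift 3.

4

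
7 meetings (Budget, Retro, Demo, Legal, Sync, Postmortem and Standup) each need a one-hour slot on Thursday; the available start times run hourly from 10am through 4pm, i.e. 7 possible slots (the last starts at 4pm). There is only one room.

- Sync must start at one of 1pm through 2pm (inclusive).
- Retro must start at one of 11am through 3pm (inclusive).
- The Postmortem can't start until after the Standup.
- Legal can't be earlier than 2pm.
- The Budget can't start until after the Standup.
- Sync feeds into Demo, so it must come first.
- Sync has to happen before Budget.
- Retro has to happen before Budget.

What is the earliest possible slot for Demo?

2pm

Precedence pushes Demo to at least 2pm.
Demo at 2pm is achievable: Retro in 11am, Legal in 3pm, Postmortem in 12pm, Demo in 2pm, Sync in 1pm, Budget in 4pm, Standup in 10am.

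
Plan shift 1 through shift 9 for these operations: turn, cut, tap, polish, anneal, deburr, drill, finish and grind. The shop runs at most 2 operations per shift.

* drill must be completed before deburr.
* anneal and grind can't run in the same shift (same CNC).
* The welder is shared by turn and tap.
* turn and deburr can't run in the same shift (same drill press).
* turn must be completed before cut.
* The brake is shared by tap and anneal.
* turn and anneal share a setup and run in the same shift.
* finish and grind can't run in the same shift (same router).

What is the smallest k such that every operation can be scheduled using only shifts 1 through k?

The precedence chain requires at least 2 distinct shifts.
With at most 2 per shift and 9 operations, at least 5 shifts are needed.
5 works (last occupied shift: shift 5): for example polish -> shift 4, anneal -> shift 1, drill -> shift 2, cut -> shift 2, deburr -> shift 3, grind -> shift 5, finish -> shift 4, turn -> shift 1, tap -> shift 3.

5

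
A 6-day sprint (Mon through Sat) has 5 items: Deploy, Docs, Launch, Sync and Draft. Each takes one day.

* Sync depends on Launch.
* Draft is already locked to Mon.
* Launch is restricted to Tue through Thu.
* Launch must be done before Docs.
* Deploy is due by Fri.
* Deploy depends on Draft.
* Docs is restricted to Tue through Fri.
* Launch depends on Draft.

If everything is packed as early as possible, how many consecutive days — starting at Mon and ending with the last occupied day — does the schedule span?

The precedence chain requires at least 3 distinct days.
3 works (last occupied day: Wed): for example Launch=Tue, Docs=Wed, Sync=Wed, Draft=Mon, Deploy=Tue.

3 days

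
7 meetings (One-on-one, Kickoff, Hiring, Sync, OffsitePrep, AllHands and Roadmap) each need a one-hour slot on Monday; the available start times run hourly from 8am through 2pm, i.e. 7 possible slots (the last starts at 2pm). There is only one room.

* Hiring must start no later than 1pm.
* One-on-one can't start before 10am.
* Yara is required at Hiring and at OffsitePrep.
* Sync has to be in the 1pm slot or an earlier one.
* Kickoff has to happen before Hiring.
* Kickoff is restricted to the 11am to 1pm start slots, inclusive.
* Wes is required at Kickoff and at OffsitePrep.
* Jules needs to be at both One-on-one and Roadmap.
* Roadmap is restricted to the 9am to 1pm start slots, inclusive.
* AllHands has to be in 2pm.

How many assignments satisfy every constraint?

Splitting on One-on-one: it can be 10am (12), 11am (4), 12pm (4), 1pm (4). Listing each branch's schedules as (Kickoff, Hiring, Sync, OffsitePrep, AllHands, Roadmap):
One-on-one=10am: (11am,12pm,8am,9am,2pm,1pm) (11am,12pm,8am,1pm,2pm,9am) (11am,12pm,9am,8am,2pm,1pm) (11am,12pm,1pm,8am,2pm,9am) (11am,1pm,8am,9am,2pm,12pm) (11am,1pm,8am,12pm,2pm,9am) (11am,1pm,9am,8am,2pm,12pm) (11am,1pm,12pm,8am,2pm,9am) (12pm,1pm,8am,9am,2pm,11am) (12pm,1pm,8am,11am,2pm,9am) (12pm,1pm,9am,8am,2pm,11am) (12pm,1pm,11am,8am,2pm,9am) — 12.
One-on-one=11am: (12pm,1pm,8am,9am,2pm,10am) (12pm,1pm,8am,10am,2pm,9am) (12pm,1pm,9am,8am,2pm,10am) (12pm,1pm,10am,8am,2pm,9am) — 4.
One-on-one=12pm: (11am,1pm,8am,9am,2pm,10am) (11am,1pm,8am,10am,2pm,9am) (11am,1pm,9am,8am,2pm,10am) (11am,1pm,10am,8am,2pm,9am) — 4.
One-on-one=1pm: (11am,12pm,8am,9am,2pm,10am) (11am,12pm,8am,10am,2pm,9am) (11am,12pm,9am,8am,2pm,10am) (11am,12pm,10am,8am,2pm,9am) — 4.
Summing: 12 + 4 + 4 + 4 = 24.

24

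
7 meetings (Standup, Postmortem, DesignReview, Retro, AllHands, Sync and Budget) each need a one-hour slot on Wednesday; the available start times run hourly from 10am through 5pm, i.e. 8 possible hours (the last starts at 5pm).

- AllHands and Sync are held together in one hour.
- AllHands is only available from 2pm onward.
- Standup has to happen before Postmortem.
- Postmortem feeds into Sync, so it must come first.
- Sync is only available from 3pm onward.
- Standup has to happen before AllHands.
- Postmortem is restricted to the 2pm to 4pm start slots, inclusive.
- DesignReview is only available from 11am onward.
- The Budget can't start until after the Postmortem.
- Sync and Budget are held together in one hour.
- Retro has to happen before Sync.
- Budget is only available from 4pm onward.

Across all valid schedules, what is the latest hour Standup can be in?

3pm

Downstream work caps Standup at 3pm.
Standup at 3pm is achievable: DesignReview -> 11am, Standup -> 3pm, Budget -> 5pm, Postmortem -> 4pm, AllHands -> 5pm, Sync -> 5pm, Retro -> 10am.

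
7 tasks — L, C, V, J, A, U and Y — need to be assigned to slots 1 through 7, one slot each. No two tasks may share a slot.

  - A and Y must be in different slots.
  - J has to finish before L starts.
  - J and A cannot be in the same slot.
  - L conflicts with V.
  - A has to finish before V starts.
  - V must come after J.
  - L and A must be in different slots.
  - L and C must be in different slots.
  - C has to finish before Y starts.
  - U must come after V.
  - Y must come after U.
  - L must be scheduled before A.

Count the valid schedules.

6

Splitting on L: it can be 2 (4), 3 (2). Listing each branch's schedules as (C, V, J, A, U, Y):
L=2: (3,5,1,4,6,7) (4,5,1,3,6,7) (5,4,1,3,6,7) (6,4,1,3,5,7) — 4.
L=3: (1,5,2,4,6,7) (2,5,1,4,6,7) — 2.
Summing: 4 + 2 = 6.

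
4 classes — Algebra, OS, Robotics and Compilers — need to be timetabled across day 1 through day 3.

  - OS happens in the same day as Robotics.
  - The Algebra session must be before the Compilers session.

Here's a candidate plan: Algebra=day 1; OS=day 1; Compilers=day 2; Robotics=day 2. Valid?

Invalid. OS happens in the same day as Robotics.

The Algebra session must be before the Compilers session — holds.
OS happens in the same day as Robotics — violated.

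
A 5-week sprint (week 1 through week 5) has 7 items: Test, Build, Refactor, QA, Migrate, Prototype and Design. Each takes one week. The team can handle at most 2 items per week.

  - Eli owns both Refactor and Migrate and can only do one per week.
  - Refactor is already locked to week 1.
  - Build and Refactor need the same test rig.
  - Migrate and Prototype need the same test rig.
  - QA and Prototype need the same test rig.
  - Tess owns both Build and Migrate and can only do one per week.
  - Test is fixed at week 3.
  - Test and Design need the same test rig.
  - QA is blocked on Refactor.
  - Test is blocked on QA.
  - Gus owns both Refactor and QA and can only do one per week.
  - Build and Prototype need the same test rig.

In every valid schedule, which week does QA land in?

Refactor is fixed at week 1 and must come before QA, so QA is at least week 2.
Test is fixed at week 3 and must come after QA, so QA is at most week 2.
So QA must be week 2.

week 2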